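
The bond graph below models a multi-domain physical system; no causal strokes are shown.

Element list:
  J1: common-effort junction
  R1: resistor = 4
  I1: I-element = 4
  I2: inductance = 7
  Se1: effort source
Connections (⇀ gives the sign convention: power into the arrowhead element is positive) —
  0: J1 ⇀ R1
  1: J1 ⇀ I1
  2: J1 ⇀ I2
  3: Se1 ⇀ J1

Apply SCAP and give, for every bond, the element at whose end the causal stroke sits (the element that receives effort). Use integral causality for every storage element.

bond 3 stroke→J1  (Se1 fixes effort; stroke away)
bond 0 stroke→R1  (common-e at J1 fixed by 3)
bond 1 stroke→I1  (0-jn J1 has e-setter on 3)
bond 2 stroke→I2  (common-e at J1 fixed by 3)

#0 →R1
#1 →I1
#2 →I2
#3 →J1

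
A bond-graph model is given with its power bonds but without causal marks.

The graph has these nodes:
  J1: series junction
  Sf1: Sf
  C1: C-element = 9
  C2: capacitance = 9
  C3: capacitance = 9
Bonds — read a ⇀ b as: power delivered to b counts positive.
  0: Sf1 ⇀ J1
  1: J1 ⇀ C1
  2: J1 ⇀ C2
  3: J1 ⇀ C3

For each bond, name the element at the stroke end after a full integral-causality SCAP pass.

b0 stroke→Sf1
b1 stroke→J1
b2 stroke→J1
b3 stroke→J1

bond 0 stroke→Sf1  (source Sf1 imposes f)
bond 1 stroke→J1  (common-f at J1 fixed by 0)
bond 2 stroke→J1  (J1: bond 0 brought flow, rest push out)
bond 3 stroke→J1  (J1 flow already set via bond 0)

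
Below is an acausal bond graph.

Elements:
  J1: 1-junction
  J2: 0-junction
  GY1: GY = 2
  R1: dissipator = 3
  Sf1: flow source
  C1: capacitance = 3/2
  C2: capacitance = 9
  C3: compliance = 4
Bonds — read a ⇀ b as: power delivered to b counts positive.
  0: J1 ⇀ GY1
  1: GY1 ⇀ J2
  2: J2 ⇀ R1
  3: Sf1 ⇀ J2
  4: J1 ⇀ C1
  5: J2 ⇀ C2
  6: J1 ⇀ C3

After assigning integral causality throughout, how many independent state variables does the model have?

3  (C1, C2, C3 all integral)

#3 stroke→Sf1  (Sf1 (Sf) sets flow on bond)
#4 stroke→J1  (C1: C, integral causality)
#5 stroke→J2  (prefer integral on C2)
#1 stroke→GY1  (0-jn J2 has e-setter on 5)
#2 stroke→R1  (0-jn J2 has e-setter on 5)
#0 stroke→GY1  (through GY1, causality inverts; strokes same side of GY1)
#6 stroke→J1  (1-jn J1 has f-setter on 0)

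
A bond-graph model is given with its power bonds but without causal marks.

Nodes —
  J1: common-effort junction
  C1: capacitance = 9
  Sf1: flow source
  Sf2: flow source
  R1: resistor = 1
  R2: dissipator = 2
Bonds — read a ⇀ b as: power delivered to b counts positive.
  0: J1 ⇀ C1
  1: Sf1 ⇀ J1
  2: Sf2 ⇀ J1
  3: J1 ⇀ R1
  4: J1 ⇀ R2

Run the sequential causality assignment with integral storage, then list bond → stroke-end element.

b0 stroke→J1
b1 stroke→Sf1
b2 stroke→Sf2
b3 stroke→R1
b4 stroke→R2

b1 |Sf1  (Sf1: flow source, stroke at near end)
b2 |Sf2  (source Sf2 imposes f)
b0 |J1  (C1 outputs effort q/C1)
b3 |R1  (J1: bond 0 brought effort, rest push out)
b4 |R2  (J1: bond 0 brought effort, rest push out)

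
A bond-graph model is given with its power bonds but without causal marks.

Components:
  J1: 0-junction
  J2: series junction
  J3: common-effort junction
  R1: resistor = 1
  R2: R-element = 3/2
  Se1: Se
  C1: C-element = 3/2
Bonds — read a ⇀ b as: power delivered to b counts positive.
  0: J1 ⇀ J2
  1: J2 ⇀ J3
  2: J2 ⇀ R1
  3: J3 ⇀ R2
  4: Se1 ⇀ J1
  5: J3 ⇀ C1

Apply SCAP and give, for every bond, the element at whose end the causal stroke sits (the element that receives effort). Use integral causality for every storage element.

b0 →J2
b1 →J2
b2 →R1
b3 →R2
b4 →J1
b5 →J3

β4 stroke→J1  (source Se1 imposes e)
β0 stroke→J2  (J1 effort already set via bond 4)
β5 stroke→J3  (C1 integral (e out))
β1 stroke→J2  (0-jn J3 has e-setter on 5)
β3 stroke→R2  (common-e at J3 fixed by 5)
β2 stroke→R1  (closing 1-jn rule on J2)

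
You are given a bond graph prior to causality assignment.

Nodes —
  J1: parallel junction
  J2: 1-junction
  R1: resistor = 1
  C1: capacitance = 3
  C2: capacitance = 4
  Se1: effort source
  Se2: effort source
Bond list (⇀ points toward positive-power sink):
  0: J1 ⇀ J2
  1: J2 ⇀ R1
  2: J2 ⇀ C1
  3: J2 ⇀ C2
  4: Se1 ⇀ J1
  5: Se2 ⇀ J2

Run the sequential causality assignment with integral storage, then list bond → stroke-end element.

b4 stroke→J1  (Se1: effort source, stroke at far end)
b5 stroke→J2  (Se2 (Se) sets effort on bond)
b0 stroke→J2  (0-jn J1 has e-setter on 4)
b2 stroke→J2  (C1 outputs effort q/C1)
b3 stroke→J2  (C2: C, integral causality)
b1 stroke→R1  (only one flow-in slot at J2)

bond 0 |J2
bond 1 |R1
bond 2 |J2
bond 3 |J2
bond 4 |J1
bond 5 |J2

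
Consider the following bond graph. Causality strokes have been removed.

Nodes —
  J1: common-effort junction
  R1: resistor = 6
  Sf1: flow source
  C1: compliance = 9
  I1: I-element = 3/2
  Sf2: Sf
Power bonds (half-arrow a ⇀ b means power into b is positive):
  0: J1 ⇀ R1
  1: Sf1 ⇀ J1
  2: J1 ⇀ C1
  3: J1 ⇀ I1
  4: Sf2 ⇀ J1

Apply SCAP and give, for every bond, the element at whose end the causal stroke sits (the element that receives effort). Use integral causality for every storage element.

bond 0 →R1
bond 1 →Sf1
bond 2 →J1
bond 3 →I1
bond 4 →Sf2

β1 |Sf1  (source Sf1 imposes f)
β4 |Sf2  (Sf2 (Sf) sets flow on bond)
β2 |J1  (C1 outputs effort q/C1)
β0 |R1  (0-jn J1 has e-setter on 2)
β3 |I1  (0-jn J1 has e-setter on 2)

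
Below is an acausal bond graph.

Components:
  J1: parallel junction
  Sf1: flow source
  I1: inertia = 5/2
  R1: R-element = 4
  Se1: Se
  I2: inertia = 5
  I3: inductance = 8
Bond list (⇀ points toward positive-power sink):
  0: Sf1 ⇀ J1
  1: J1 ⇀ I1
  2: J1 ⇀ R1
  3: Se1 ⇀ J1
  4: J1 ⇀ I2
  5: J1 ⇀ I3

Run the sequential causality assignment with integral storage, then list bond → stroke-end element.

bond 0 →Sf1  (Sf1 fixes flow; stroke at Sf1)
bond 3 →J1  (Se1 (Se) sets effort on bond)
bond 1 →I1  (0-jn J1 has e-setter on 3)
bond 2 →R1  (J1: bond 3 brought effort, rest push out)
bond 4 →I2  (J1 effort already set via bond 3)
bond 5 →I3  (0-jn J1 has e-setter on 3)

b0 →Sf1
b1 →I1
b2 →R1
b3 →J1
b4 →I2
b5 →I3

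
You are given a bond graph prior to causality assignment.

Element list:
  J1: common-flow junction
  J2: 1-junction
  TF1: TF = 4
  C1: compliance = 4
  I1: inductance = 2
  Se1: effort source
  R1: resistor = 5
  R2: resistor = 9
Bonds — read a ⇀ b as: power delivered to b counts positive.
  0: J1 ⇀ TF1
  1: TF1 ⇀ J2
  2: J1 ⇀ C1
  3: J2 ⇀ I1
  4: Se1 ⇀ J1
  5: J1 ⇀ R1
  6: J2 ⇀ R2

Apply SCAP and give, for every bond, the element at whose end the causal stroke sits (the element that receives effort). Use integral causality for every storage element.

b4 stroke at J1  (Se1 fixes effort; stroke away)
b2 stroke at J1  (C1 outputs effort q/C1)
b3 stroke at I1  (prefer integral on I1)
b1 stroke at J2  (J2 flow already set via bond 3)
b6 stroke at J2  (J2: bond 3 brought flow, rest push out)
b0 stroke at TF1  (TF1 one-in-one-out from 1)
b5 stroke at J1  (1-jn J1 has f-setter on 0)

β0 stroke at TF1
β1 stroke at J2
β2 stroke at J1
β3 stroke at I1
β4 stroke at J1
β5 stroke at J1
β6 stroke at J2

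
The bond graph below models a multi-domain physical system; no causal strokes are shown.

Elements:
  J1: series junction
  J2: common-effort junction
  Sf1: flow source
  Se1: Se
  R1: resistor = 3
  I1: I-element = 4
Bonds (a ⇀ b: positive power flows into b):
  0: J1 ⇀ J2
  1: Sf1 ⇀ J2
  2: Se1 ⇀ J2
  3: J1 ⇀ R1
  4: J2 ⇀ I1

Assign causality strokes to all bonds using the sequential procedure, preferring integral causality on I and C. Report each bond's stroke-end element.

β0 stroke at J1
β1 stroke at Sf1
β2 stroke at J2
β3 stroke at R1
β4 stroke at I1

β1 stroke at Sf1  (Sf1 fixes flow; stroke at Sf1)
β2 stroke at J2  (source Se1 imposes e)
β0 stroke at J1  (J2: bond 2 brought effort, rest push out)
β4 stroke at I1  (J2: bond 2 brought effort, rest push out)
β3 stroke at R1  (only one flow-in slot at J1)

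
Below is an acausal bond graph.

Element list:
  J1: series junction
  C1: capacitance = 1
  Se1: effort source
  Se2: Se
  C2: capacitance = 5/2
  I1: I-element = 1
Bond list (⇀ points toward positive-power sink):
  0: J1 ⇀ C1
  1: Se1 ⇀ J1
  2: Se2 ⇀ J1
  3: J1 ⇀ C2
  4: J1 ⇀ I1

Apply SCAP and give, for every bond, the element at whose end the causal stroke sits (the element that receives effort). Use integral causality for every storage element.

bond 1 →J1  (Se1 (Se) sets effort on bond)
bond 2 →J1  (Se2 (Se) sets effort on bond)
bond 0 →J1  (C1 integral (e out))
bond 3 →J1  (C2: C, integral causality)
bond 4 →I1  (J1: last free bond brings flow in)

bond 0 stroke→J1
bond 1 stroke→J1
bond 2 stroke→J1
bond 3 stroke→J1
bond 4 stroke→I1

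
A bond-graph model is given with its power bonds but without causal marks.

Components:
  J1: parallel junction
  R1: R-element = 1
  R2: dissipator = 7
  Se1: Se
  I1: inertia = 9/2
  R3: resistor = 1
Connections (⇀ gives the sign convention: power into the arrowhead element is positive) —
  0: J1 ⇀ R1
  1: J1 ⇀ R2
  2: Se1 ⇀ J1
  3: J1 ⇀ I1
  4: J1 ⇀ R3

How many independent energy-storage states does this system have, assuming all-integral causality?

1  (I1 all integral)

β2 stroke at J1  (Se1: effort source, stroke at far end)
β0 stroke at R1  (0-jn J1 has e-setter on 2)
β1 stroke at R2  (0-jn J1 has e-setter on 2)
β3 stroke at I1  (J1: bond 2 brought effort, rest push out)
β4 stroke at R3  (J1: bond 2 brought effort, rest push out)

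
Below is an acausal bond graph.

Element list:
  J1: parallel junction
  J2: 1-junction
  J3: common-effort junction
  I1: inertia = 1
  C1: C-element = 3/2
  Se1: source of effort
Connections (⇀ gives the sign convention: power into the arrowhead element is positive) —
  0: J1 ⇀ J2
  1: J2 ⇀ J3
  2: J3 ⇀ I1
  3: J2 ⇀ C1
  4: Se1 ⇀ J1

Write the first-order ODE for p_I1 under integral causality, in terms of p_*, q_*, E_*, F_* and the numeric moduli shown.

b4 stroke→J1  (source Se1 imposes e)
b0 stroke→J2  (0-jn J1 has e-setter on 4)
b2 stroke→I1  (I1 outputs flow p/I1)
b1 stroke→J3  (J3 needs exactly one e-in)
b3 stroke→J2  (1-jn J2 has f-setter on 1)

dp_I1/dt = E_Se1 - 2*q_C1/3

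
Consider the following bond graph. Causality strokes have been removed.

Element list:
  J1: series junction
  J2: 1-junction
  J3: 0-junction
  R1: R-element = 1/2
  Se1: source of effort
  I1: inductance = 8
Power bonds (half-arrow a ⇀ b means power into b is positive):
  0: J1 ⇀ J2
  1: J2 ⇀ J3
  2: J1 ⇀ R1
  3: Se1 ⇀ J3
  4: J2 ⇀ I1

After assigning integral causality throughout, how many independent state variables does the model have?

1  (I1 all integral)

b3 →J3  (Se1 fixes effort; stroke away)
b1 →J2  (J3: bond 3 brought effort, rest push out)
b4 →I1  (I1 integral (f out))
b0 →J2  (1-jn J2 has f-setter on 4)
b2 →J1  (1-jn J1 has f-setter on 0)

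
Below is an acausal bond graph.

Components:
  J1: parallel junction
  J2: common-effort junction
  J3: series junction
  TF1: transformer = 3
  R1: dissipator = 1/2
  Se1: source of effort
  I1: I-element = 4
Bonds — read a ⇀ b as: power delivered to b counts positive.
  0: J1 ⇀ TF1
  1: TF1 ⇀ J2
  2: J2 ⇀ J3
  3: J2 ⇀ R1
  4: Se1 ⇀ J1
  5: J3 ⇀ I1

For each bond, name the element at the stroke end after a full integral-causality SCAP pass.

#0 stroke at TF1
#1 stroke at J2
#2 stroke at J3
#3 stroke at R1
#4 stroke at J1
#5 stroke at I1

bond 4 |J1  (Se1 fixes effort; stroke away)
bond 0 |TF1  (0-jn J1 has e-setter on 4)
bond 1 |J2  (TF TF1: opposite of bond 0)
bond 2 |J3  (J2: bond 1 brought effort, rest push out)
bond 3 |R1  (common-e at J2 fixed by 1)
bond 5 |I1  (J3: last free bond brings flow in)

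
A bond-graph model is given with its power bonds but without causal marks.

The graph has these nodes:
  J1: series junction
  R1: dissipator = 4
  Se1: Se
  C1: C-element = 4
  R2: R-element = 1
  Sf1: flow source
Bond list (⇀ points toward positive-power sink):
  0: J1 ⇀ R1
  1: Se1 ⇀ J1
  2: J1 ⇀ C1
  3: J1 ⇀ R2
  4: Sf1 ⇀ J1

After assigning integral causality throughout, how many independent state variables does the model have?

b1 →J1  (Se1: effort source, stroke at far end)
b4 →Sf1  (source Sf1 imposes f)
b0 →J1  (J1 flow already set via bond 4)
b2 →J1  (common-f at J1 fixed by 4)
b3 →J1  (J1 flow already set via bond 4)

1  (C1 all integral)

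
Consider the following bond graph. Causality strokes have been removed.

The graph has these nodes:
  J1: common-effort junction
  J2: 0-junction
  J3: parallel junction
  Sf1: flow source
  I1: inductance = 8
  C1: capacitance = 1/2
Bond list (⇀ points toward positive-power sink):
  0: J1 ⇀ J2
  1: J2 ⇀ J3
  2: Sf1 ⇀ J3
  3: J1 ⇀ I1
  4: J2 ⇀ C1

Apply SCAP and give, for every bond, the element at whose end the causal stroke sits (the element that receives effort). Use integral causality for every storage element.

bond 0 |J1
bond 1 |J3
bond 2 |Sf1
bond 3 |I1
bond 4 |J2

bond 2 |Sf1  (source Sf1 imposes f)
bond 1 |J3  (closing 0-jn rule on J3)
bond 3 |I1  (prefer integral on I1)
bond 0 |J1  (only one effort-in slot at J1)
bond 4 |J2  (only one effort-in slot at J2)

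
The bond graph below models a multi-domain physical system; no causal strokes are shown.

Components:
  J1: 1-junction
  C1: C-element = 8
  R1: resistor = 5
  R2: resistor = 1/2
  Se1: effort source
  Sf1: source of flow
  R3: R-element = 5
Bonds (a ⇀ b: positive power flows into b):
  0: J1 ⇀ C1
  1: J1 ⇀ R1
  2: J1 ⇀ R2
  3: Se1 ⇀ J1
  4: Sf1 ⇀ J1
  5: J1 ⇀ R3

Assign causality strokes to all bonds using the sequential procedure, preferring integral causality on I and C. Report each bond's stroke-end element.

β3 |J1  (Se1 (Se) sets effort on bond)
β4 |Sf1  (Sf1 fixes flow; stroke at Sf1)
β0 |J1  (J1: bond 4 brought flow, rest push out)
β1 |J1  (common-f at J1 fixed by 4)
β2 |J1  (common-f at J1 fixed by 4)
β5 |J1  (common-f at J1 fixed by 4)

b0 stroke→J1
b1 stroke→J1
b2 stroke→J1
b3 stroke→J1
b4 stroke→Sf1
b5 stroke→J1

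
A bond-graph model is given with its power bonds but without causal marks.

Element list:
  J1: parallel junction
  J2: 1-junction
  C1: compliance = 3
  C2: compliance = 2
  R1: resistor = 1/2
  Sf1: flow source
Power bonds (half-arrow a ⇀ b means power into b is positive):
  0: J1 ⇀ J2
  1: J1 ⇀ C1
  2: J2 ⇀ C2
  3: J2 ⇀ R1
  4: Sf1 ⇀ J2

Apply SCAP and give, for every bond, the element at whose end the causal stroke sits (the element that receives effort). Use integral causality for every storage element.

bond 4 |Sf1  (Sf1 (Sf) sets flow on bond)
bond 0 |J2  (common-f at J2 fixed by 4)
bond 2 |J2  (J2: bond 4 brought flow, rest push out)
bond 3 |J2  (J2 flow already set via bond 4)
bond 1 |J1  (closing 0-jn rule on J1)

b0 stroke at J2
b1 stroke at J1
b2 stroke at J2
b3 stroke at J2
b4 stroke at Sf1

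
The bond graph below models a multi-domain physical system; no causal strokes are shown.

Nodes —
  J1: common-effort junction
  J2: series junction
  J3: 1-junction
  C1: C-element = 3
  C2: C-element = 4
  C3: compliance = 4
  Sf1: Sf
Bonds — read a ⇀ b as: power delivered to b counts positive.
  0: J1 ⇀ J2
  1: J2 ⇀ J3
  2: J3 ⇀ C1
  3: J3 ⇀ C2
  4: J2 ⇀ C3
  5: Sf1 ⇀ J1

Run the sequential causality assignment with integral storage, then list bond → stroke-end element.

#5 stroke→Sf1  (Sf1: flow source, stroke at near end)
#0 stroke→J1  (only one effort-in slot at J1)
#1 stroke→J2  (J2: bond 0 brought flow, rest push out)
#4 stroke→J2  (1-jn J2 has f-setter on 0)
#2 stroke→J3  (J3: bond 1 brought flow, rest push out)
#3 stroke→J3  (common-f at J3 fixed by 1)

b0 →J1
b1 →J2
b2 →J3
b3 →J3
b4 →J2
b5 →Sf1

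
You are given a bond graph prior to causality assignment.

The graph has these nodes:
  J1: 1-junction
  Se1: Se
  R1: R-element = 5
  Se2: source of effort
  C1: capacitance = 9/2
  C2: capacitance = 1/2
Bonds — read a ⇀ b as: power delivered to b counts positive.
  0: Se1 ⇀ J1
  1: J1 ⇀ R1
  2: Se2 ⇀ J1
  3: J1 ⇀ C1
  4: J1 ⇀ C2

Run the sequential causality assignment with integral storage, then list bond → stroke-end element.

b0 |J1  (source Se1 imposes e)
b2 |J1  (Se2: effort source, stroke at far end)
b3 |J1  (prefer integral on C1)
b4 |J1  (prefer integral on C2)
b1 |R1  (J1: last free bond brings flow in)

#0 |J1
#1 |R1
#2 |J1
#3 |J1
#4 |J1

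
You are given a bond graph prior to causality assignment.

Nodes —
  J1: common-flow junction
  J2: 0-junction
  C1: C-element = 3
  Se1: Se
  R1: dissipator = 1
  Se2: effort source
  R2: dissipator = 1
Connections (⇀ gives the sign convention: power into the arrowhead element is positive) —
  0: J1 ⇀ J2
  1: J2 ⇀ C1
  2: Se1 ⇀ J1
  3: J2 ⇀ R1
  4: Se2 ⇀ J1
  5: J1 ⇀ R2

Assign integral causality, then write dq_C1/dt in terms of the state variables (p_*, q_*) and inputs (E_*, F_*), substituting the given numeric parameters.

dq_C1/dt = E_Se1 + E_Se2 - 2*q_C1/3

β2 stroke at J1  (Se1 fixes effort; stroke away)
β4 stroke at J1  (Se2 fixes effort; stroke away)
β1 stroke at J2  (C1 integral (e out))
β0 stroke at J1  (0-jn J2 has e-setter on 1)
β3 stroke at R1  (J2: bond 1 brought effort, rest push out)
β5 stroke at R2  (J1: last free bond brings flow in)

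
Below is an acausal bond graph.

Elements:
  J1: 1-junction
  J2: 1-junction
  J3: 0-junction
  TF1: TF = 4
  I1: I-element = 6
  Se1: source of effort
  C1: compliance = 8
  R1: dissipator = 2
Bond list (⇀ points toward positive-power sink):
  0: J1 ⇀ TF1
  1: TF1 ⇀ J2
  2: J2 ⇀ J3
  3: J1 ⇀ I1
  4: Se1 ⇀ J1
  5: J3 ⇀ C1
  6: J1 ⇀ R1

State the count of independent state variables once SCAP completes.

2  (C1, I1 all integral)

bond 4 →J1  (source Se1 imposes e)
bond 3 →I1  (I1: I, integral causality)
bond 0 →J1  (J1 flow already set via bond 3)
bond 6 →J1  (J1 flow already set via bond 3)
bond 1 →TF1  (through TF1, causality passes straight; one stroke at TF1)
bond 2 →J2  (common-f at J2 fixed by 1)
bond 5 →J3  (J3: last free bond brings effort in)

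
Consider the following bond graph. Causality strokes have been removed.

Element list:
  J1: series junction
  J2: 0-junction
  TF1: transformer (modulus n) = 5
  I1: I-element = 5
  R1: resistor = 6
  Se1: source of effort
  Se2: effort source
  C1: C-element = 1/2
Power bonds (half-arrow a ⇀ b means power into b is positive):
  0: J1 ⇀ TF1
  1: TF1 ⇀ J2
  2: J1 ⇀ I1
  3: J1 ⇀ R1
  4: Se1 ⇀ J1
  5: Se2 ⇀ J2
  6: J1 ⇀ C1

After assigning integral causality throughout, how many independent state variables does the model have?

2  (C1, I1 all integral)

β4 stroke at J1  (Se1 fixes effort; stroke away)
β5 stroke at J2  (Se2: effort source, stroke at far end)
β1 stroke at TF1  (J2 effort already set via bond 5)
β0 stroke at J1  (TF TF1: opposite of bond 1)
β2 stroke at I1  (prefer integral on I1)
β3 stroke at J1  (common-f at J1 fixed by 2)
β6 stroke at J1  (J1 flow already set via bond 2)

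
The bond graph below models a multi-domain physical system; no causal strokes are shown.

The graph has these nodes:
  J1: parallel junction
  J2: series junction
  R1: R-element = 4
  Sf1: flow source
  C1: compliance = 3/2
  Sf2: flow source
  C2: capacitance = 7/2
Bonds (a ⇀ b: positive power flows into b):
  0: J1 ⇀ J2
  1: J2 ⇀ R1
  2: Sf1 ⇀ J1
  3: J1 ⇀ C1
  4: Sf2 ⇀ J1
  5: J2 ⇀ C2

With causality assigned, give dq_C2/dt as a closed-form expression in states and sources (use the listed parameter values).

dq_C2/dt = q_C1/6 - q_C2/14

#2 stroke at Sf1  (Sf1 fixes flow; stroke at Sf1)
#4 stroke at Sf2  (source Sf2 imposes f)
#3 stroke at J1  (C1 outputs effort q/C1)
#0 stroke at J2  (J1 effort already set via bond 3)
#5 stroke at J2  (C2: C, integral causality)
#1 stroke at R1  (only one flow-in slot at J2)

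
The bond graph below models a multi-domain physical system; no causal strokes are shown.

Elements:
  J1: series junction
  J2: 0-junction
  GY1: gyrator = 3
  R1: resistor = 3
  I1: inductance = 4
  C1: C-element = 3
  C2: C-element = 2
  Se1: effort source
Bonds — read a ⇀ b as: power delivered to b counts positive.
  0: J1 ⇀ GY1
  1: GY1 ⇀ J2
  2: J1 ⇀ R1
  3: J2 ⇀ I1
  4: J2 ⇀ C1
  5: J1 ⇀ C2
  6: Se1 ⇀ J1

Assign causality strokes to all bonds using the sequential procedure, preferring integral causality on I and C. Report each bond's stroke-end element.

#6 stroke→J1  (source Se1 imposes e)
#3 stroke→I1  (I1 integral (f out))
#4 stroke→J2  (C1 outputs effort q/C1)
#1 stroke→GY1  (J2 effort already set via bond 4)
#0 stroke→GY1  (through GY1, causality inverts; strokes same side of GY1)
#2 stroke→J1  (J1 flow already set via bond 0)
#5 stroke→J1  (J1: bond 0 brought flow, rest push out)

β0 |GY1
β1 |GY1
β2 |J1
β3 |I1
β4 |J2
β5 |J1
β6 |J1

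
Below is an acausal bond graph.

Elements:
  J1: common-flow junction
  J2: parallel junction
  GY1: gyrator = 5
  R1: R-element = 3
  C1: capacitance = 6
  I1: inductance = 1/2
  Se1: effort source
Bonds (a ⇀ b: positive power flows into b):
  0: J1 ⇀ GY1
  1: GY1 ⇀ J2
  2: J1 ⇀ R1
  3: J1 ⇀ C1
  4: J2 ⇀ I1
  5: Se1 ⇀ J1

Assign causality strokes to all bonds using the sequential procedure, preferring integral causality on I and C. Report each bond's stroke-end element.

b0 stroke at J1
b1 stroke at J2
b2 stroke at R1
b3 stroke at J1
b4 stroke at I1
b5 stroke at J1

β5 |J1  (Se1 fixes effort; stroke away)
β3 |J1  (C1 integral (e out))
β4 |I1  (prefer integral on I1)
β1 |J2  (J2: last free bond brings effort in)
β0 |J1  (GY GY1: same side as bond 1)
β2 |R1  (J1: last free bond brings flow in)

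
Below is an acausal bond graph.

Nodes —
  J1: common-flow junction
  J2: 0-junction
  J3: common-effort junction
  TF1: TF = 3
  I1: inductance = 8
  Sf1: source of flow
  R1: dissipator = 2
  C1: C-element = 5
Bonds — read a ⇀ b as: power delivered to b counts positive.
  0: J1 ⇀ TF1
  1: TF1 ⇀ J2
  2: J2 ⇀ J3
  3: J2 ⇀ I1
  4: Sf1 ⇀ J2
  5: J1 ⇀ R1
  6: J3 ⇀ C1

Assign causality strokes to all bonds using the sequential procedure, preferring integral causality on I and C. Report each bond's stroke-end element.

β4 stroke→Sf1  (Sf1 fixes flow; stroke at Sf1)
β3 stroke→I1  (I1 integral (f out))
β6 stroke→J3  (prefer integral on C1)
β2 stroke→J2  (common-e at J3 fixed by 6)
β1 stroke→TF1  (J2: bond 2 brought effort, rest push out)
β0 stroke→J1  (TF1 one-in-one-out from 1)
β5 stroke→R1  (J1 needs exactly one f-in)

bond 0 stroke→J1
bond 1 stroke→TF1
bond 2 stroke→J2
bond 3 stroke→I1
bond 4 stroke→Sf1
bond 5 stroke→R1
bond 6 stroke→J3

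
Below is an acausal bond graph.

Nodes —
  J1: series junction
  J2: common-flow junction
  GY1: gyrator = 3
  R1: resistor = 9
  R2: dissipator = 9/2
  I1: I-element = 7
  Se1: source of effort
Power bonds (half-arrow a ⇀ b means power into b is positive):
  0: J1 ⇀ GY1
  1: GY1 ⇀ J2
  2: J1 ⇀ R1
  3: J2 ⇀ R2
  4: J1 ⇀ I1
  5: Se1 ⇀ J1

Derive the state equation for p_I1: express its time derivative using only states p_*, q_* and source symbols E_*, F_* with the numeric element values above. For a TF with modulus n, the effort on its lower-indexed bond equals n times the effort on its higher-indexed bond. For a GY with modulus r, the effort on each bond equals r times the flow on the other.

dp_I1/dt = E_Se1 - 11*p_I1/7

b5 |J1  (Se1: effort source, stroke at far end)
b4 |I1  (I1 integral (f out))
b0 |J1  (common-f at J1 fixed by 4)
b2 |J1  (common-f at J1 fixed by 4)
b1 |J2  (GY1 both-in/both-out from 0)
b3 |R2  (closing 1-jn rule on J2)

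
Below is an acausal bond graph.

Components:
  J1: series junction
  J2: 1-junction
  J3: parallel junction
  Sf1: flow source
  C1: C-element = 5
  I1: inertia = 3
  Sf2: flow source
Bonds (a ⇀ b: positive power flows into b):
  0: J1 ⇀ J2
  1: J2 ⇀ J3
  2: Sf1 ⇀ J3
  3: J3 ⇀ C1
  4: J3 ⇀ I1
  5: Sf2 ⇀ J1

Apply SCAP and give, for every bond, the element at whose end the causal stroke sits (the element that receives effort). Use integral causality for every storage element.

β2 |Sf1  (Sf1 (Sf) sets flow on bond)
β5 |Sf2  (Sf2 fixes flow; stroke at Sf2)
β0 |J1  (1-jn J1 has f-setter on 5)
β1 |J2  (J2: bond 0 brought flow, rest push out)
β3 |J3  (C1 integral (e out))
β4 |I1  (J3: bond 3 brought effort, rest push out)

β0 stroke→J1
β1 stroke→J2
β2 stroke→Sf1
β3 stroke→J3
β4 stroke→I1
β5 stroke→Sf2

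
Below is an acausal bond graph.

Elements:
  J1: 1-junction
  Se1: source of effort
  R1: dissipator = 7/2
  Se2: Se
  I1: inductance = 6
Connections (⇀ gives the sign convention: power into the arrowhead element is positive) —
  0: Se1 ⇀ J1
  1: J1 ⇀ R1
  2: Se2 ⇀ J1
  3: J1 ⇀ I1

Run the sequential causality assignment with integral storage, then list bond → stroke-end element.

bond 0 stroke at J1
bond 1 stroke at J1
bond 2 stroke at J1
bond 3 stroke at I1

bond 0 |J1  (Se1 fixes effort; stroke away)
bond 2 |J1  (Se2: effort source, stroke at far end)
bond 3 |I1  (I1 integral (f out))
bond 1 |J1  (J1: bond 3 brought flow, rest push out)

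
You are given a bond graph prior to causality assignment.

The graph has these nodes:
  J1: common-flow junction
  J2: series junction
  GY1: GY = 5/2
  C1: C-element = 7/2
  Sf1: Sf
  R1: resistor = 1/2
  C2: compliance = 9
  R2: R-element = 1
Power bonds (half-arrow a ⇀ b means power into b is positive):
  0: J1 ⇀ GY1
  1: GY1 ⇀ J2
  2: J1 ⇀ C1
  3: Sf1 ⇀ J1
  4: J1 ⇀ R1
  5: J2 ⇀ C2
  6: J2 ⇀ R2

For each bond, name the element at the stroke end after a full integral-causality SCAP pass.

β0 stroke→J1
β1 stroke→J2
β2 stroke→J1
β3 stroke→Sf1
β4 stroke→J1
β5 stroke→J2
β6 stroke→R2

bond 3 stroke at Sf1  (Sf1: flow source, stroke at near end)
bond 0 stroke at J1  (1-jn J1 has f-setter on 3)
bond 2 stroke at J1  (J1 flow already set via bond 3)
bond 4 stroke at J1  (1-jn J1 has f-setter on 3)
bond 1 stroke at J2  (GY1: gyrator matches bond 0)
bond 5 stroke at J2  (C2 outputs effort q/C2)
bond 6 stroke at R2  (only one flow-in slot at J2)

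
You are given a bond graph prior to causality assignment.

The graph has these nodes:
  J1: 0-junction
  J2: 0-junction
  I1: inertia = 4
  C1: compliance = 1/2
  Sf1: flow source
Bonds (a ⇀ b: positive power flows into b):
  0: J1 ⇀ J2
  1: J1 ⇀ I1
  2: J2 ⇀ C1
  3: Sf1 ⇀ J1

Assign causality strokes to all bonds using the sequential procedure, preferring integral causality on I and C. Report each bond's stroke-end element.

b0 →J1
b1 →I1
b2 →J2
b3 →Sf1

#3 →Sf1  (source Sf1 imposes f)
#1 →I1  (I1: I, integral causality)
#0 →J1  (only one effort-in slot at J1)
#2 →J2  (J2: last free bond brings effort in)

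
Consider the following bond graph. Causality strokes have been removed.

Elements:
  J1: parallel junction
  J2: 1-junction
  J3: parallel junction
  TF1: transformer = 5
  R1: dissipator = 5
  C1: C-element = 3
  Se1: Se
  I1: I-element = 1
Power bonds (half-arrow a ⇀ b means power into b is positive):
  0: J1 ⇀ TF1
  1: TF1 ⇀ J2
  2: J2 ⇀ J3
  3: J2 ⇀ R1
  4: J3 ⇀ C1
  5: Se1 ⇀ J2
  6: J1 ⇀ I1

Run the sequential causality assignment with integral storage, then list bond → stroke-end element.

#5 |J2  (Se1 fixes effort; stroke away)
#4 |J3  (C1: C, integral causality)
#2 |J2  (J3: bond 4 brought effort, rest push out)
#6 |I1  (prefer integral on I1)
#0 |J1  (J1: last free bond brings effort in)
#1 |TF1  (TF1: transformer flips bond 0)
#3 |J2  (common-f at J2 fixed by 1)

β0 |J1
β1 |TF1
β2 |J2
β3 |J2
β4 |J3
β5 |J2
β6 |I1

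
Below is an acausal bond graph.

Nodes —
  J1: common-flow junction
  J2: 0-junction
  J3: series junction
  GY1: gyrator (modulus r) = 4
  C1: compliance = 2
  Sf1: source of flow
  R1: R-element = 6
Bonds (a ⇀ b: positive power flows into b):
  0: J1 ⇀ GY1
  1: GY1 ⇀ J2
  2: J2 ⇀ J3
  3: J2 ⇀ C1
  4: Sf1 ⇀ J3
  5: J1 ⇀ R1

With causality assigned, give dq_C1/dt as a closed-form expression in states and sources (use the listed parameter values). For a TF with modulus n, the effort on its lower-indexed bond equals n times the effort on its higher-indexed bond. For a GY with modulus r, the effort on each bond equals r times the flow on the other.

b4 →Sf1  (Sf1 (Sf) sets flow on bond)
b2 →J3  (common-f at J3 fixed by 4)
b3 →J2  (C1 integral (e out))
b1 →GY1  (0-jn J2 has e-setter on 3)
b0 →GY1  (GY1: gyrator matches bond 1)
b5 →J1  (common-f at J1 fixed by 0)

dq_C1/dt = -F_Sf1 - 3*q_C1/16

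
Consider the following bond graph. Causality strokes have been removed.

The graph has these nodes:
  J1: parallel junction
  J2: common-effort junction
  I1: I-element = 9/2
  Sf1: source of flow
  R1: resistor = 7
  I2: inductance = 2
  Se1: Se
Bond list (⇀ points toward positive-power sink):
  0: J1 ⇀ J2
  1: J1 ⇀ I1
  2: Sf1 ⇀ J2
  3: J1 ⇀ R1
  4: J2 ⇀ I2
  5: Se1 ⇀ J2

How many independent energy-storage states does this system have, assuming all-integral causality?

2  (I1, I2 all integral)

β2 |Sf1  (Sf1: flow source, stroke at near end)
β5 |J2  (Se1 fixes effort; stroke away)
β0 |J1  (common-e at J2 fixed by 5)
β4 |I2  (common-e at J2 fixed by 5)
β1 |I1  (J1: bond 0 brought effort, rest push out)
β3 |R1  (J1: bond 0 brought effort, rest push out)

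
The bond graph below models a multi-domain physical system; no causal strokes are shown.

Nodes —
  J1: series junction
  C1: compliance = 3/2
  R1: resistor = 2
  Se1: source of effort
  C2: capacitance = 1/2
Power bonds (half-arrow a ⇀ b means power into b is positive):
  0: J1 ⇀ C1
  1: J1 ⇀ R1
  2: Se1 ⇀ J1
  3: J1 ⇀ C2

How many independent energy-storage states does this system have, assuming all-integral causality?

2  (C1, C2 all integral)

bond 2 stroke at J1  (source Se1 imposes e)
bond 0 stroke at J1  (C1 outputs effort q/C1)
bond 3 stroke at J1  (C2: C, integral causality)
bond 1 stroke at R1  (only one flow-in slot at J1)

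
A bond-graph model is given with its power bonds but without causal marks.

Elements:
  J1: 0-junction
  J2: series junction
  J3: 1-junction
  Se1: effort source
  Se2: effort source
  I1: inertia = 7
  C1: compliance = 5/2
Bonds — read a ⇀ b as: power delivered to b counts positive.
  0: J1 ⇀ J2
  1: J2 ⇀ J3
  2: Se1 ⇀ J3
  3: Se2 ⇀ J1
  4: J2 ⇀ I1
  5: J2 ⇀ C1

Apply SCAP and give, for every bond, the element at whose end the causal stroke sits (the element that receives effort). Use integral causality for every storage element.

β2 →J3  (source Se1 imposes e)
β3 →J1  (Se2 fixes effort; stroke away)
β0 →J2  (J1: bond 3 brought effort, rest push out)
β1 →J2  (only one flow-in slot at J3)
β4 →I1  (I1 integral (f out))
β5 →J2  (1-jn J2 has f-setter on 4)

β0 stroke at J2
β1 stroke at J2
β2 stroke at J3
β3 stroke at J1
β4 stroke at I1
β5 stroke at J2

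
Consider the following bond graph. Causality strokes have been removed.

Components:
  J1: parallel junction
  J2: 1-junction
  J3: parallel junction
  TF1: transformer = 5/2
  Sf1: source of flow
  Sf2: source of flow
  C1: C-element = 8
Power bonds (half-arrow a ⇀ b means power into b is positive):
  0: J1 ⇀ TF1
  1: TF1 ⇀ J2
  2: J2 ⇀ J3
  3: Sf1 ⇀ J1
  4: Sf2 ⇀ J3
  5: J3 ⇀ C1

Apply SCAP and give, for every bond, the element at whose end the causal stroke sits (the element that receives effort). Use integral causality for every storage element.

β3 stroke at Sf1  (Sf1: flow source, stroke at near end)
β4 stroke at Sf2  (Sf2 fixes flow; stroke at Sf2)
β0 stroke at J1  (J1: last free bond brings effort in)
β1 stroke at TF1  (through TF1, causality passes straight; one stroke at TF1)
β2 stroke at J2  (J2: bond 1 brought flow, rest push out)
β5 stroke at J3  (J3 needs exactly one e-in)

bond 0 stroke at J1
bond 1 stroke at TF1
bond 2 stroke at J2
bond 3 stroke at Sf1
bond 4 stroke at Sf2
bond 5 stroke at J3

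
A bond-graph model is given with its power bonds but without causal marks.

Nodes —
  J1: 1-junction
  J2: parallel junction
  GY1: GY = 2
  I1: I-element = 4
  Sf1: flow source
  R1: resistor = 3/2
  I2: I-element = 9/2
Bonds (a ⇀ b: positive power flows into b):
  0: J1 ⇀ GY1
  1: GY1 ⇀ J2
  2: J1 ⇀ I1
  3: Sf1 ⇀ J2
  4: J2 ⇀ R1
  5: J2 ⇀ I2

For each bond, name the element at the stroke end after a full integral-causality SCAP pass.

b0 stroke at J1
b1 stroke at J2
b2 stroke at I1
b3 stroke at Sf1
b4 stroke at R1
b5 stroke at I2

β3 |Sf1  (Sf1 fixes flow; stroke at Sf1)
β2 |I1  (prefer integral on I1)
β0 |J1  (J1: bond 2 brought flow, rest push out)
β1 |J2  (GY GY1: same side as bond 0)
β4 |R1  (J2 effort already set via bond 1)
β5 |I2  (0-jn J2 has e-setter on 1)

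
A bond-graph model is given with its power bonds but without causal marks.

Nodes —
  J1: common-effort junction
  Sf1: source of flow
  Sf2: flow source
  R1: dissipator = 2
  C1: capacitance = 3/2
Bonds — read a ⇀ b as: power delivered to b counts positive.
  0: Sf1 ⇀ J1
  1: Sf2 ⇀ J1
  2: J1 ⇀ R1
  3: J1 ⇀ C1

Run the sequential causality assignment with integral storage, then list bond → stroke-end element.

b0 →Sf1
b1 →Sf2
b2 →R1
b3 →J1

#0 →Sf1  (Sf1 (Sf) sets flow on bond)
#1 →Sf2  (Sf2 (Sf) sets flow on bond)
#3 →J1  (C1: C, integral causality)
#2 →R1  (J1: bond 3 brought effort, rest push out)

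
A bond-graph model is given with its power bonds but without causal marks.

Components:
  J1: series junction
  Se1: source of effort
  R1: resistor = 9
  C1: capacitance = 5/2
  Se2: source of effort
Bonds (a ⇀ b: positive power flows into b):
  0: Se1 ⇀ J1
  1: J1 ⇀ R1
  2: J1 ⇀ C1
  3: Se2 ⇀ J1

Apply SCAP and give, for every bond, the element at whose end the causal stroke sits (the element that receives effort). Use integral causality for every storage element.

β0 stroke at J1
β1 stroke at R1
β2 stroke at J1
β3 stroke at J1

β0 →J1  (source Se1 imposes e)
β3 →J1  (Se2: effort source, stroke at far end)
β2 →J1  (prefer integral on C1)
β1 →R1  (closing 1-jn rule on J1)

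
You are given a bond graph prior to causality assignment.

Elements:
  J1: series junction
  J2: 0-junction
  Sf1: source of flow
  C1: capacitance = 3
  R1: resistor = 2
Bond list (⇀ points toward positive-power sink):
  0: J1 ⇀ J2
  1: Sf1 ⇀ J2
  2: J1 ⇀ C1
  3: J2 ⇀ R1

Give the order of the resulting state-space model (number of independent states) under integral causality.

bond 1 stroke at Sf1  (source Sf1 imposes f)
bond 2 stroke at J1  (C1 integral (e out))
bond 0 stroke at J2  (J1: last free bond brings flow in)
bond 3 stroke at R1  (0-jn J2 has e-setter on 0)

1  (C1 all integral)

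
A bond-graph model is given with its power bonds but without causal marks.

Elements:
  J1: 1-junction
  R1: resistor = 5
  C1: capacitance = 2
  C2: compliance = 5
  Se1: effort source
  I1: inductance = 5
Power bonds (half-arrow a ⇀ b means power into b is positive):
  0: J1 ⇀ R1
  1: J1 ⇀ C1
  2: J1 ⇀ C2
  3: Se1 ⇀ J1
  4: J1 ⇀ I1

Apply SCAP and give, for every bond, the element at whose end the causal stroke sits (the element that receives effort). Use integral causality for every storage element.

bond 0 |J1
bond 1 |J1
bond 2 |J1
bond 3 |J1
bond 4 |I1

b3 →J1  (source Se1 imposes e)
b1 →J1  (C1: C, integral causality)
b2 →J1  (prefer integral on C2)
b4 →I1  (I1 outputs flow p/I1)
b0 →J1  (common-f at J1 fixed by 4)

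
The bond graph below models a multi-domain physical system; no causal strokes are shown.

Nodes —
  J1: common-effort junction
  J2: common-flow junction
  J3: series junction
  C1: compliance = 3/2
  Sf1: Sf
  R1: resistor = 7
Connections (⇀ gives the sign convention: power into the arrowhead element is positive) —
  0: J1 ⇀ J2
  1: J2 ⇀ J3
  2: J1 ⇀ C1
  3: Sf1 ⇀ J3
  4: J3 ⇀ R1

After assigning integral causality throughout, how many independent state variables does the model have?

β3 stroke→Sf1  (Sf1 fixes flow; stroke at Sf1)
β1 stroke→J3  (J3 flow already set via bond 3)
β4 stroke→J3  (common-f at J3 fixed by 3)
β0 stroke→J2  (J2 flow already set via bond 1)
β2 stroke→J1  (closing 0-jn rule on J1)

1  (C1 all integral)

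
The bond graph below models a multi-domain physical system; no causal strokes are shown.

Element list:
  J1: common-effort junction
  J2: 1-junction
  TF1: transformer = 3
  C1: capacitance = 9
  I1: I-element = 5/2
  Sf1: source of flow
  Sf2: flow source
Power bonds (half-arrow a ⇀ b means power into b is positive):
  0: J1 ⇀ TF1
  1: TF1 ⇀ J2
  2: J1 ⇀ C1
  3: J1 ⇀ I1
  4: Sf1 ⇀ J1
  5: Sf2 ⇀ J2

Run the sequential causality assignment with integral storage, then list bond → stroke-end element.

#4 stroke at Sf1  (Sf1 fixes flow; stroke at Sf1)
#5 stroke at Sf2  (Sf2 fixes flow; stroke at Sf2)
#1 stroke at J2  (1-jn J2 has f-setter on 5)
#0 stroke at TF1  (TF TF1: opposite of bond 1)
#2 stroke at J1  (C1 outputs effort q/C1)
#3 stroke at I1  (J1: bond 2 brought effort, rest push out)

#0 stroke at TF1
#1 stroke at J2
#2 stroke at J1
#3 stroke at I1
#4 stroke at Sf1
#5 stroke at Sf2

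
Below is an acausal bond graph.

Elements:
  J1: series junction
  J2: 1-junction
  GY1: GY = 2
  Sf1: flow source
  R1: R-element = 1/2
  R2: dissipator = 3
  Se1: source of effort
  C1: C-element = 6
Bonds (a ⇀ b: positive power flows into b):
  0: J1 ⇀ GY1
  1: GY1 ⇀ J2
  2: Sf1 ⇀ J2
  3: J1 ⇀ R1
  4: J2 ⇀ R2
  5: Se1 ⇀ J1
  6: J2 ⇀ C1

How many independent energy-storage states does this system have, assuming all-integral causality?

1  (C1 all integral)

b2 stroke at Sf1  (Sf1 (Sf) sets flow on bond)
b5 stroke at J1  (Se1: effort source, stroke at far end)
b1 stroke at J2  (J2 flow already set via bond 2)
b4 stroke at J2  (J2: bond 2 brought flow, rest push out)
b6 stroke at J2  (J2 flow already set via bond 2)
b0 stroke at J1  (GY1 both-in/both-out from 1)
b3 stroke at R1  (J1: last free bond brings flow in)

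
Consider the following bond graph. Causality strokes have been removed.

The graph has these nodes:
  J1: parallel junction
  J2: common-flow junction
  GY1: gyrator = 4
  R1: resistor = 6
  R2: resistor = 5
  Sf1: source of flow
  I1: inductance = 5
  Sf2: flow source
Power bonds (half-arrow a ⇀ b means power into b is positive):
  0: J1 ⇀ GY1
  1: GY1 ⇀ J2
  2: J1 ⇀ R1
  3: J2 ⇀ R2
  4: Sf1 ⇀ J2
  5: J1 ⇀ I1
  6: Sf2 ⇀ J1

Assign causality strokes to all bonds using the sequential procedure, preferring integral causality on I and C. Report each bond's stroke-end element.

β0 stroke at J1
β1 stroke at J2
β2 stroke at R1
β3 stroke at J2
β4 stroke at Sf1
β5 stroke at I1
β6 stroke at Sf2

β4 →Sf1  (Sf1: flow source, stroke at near end)
β6 →Sf2  (Sf2: flow source, stroke at near end)
β1 →J2  (J2 flow already set via bond 4)
β3 →J2  (common-f at J2 fixed by 4)
β0 →J1  (through GY1, causality inverts; strokes same side of GY1)
β2 →R1  (common-e at J1 fixed by 0)
β5 →I1  (0-jn J1 has e-setter on 0)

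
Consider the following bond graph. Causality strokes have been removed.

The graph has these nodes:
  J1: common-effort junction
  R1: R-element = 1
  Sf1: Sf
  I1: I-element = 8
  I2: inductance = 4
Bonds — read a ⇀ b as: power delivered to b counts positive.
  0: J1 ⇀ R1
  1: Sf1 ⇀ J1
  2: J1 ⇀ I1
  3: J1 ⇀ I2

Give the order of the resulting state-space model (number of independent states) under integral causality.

2  (I1, I2 all integral)

β1 stroke at Sf1  (Sf1: flow source, stroke at near end)
β2 stroke at I1  (I1 integral (f out))
β3 stroke at I2  (prefer integral on I2)
β0 stroke at J1  (closing 0-jn rule on J1)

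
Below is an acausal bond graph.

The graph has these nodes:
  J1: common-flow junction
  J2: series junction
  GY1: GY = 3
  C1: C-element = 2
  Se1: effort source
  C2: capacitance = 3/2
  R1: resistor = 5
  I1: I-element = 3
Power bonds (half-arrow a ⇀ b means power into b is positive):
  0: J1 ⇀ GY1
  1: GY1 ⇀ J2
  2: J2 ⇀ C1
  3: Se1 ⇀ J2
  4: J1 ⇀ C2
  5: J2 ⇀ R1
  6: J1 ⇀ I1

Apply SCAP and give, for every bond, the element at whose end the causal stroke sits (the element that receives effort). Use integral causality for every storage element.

b3 stroke→J2  (source Se1 imposes e)
b2 stroke→J2  (C1: C, integral causality)
b4 stroke→J1  (C2 outputs effort q/C2)
b6 stroke→I1  (I1: I, integral causality)
b0 stroke→J1  (J1: bond 6 brought flow, rest push out)
b1 stroke→J2  (GY GY1: same side as bond 0)
b5 stroke→R1  (closing 1-jn rule on J2)

#0 stroke at J1
#1 stroke at J2
#2 stroke at J2
#3 stroke at J2
#4 stroke at J1
#5 stroke at R1
#6 stroke at I1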